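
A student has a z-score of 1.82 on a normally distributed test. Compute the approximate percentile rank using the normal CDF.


CDF(z) = 0.5 * (1 + erf(z/sqrt(2)))
erf(1.2869) = 0.9312
CDF = 0.9656
Percentile rank = 0.9656 * 100 = 96.56

96.56


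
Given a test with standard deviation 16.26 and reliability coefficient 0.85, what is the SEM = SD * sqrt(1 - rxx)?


SEM = SD * sqrt(1 - rxx)
SEM = 16.26 * sqrt(1 - 0.85)
SEM = 16.26 * sqrt(0.15) = 16.26 * 0.387298
SEM = 6.2975

6.2975


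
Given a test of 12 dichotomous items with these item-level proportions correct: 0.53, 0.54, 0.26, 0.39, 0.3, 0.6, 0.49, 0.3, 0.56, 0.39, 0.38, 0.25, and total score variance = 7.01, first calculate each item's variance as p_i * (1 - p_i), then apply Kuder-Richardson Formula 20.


For each item, compute p_i * q_i:
  Item 1: 0.53 * 0.47 = 0.2491
  Item 2: 0.54 * 0.46 = 0.2484
  Item 3: 0.26 * 0.74 = 0.1924
  Item 4: 0.39 * 0.61 = 0.2379
  Item 5: 0.3 * 0.7 = 0.21
  Item 6: 0.6 * 0.4 = 0.24
  Item 7: 0.49 * 0.51 = 0.2499
  Item 8: 0.3 * 0.7 = 0.21
  Item 9: 0.56 * 0.44 = 0.2464
  Item 10: 0.39 * 0.61 = 0.2379
  Item 11: 0.38 * 0.62 = 0.2356
  Item 12: 0.25 * 0.75 = 0.1875
Sum(p_i * q_i) = 0.2491 + 0.2484 + 0.1924 + 0.2379 + 0.21 + 0.24 + 0.2499 + 0.21 + 0.2464 + 0.2379 + 0.2356 + 0.1875 = 2.7451
KR-20 = (k/(k-1)) * (1 - Sum(p_i*q_i) / Var_total)
= (12/11) * (1 - 2.7451/7.01)
= 1.0909 * 0.6084
KR-20 = 0.6637

0.6637


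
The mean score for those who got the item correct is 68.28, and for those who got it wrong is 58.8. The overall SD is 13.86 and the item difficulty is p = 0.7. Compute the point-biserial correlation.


q = 1 - p = 0.3
rpb = ((M1 - M0) / SD) * sqrt(p * q)
rpb = ((68.28 - 58.8) / 13.86) * sqrt(0.7 * 0.3)
rpb = 0.3134

0.3134


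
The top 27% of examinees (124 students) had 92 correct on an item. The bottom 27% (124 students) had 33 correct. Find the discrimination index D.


p_upper = 92/124 = 0.7419
p_lower = 33/124 = 0.2661
D = 0.7419 - 0.2661 = 0.4758

0.4758


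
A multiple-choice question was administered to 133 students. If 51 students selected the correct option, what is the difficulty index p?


Item difficulty p = number correct / total examinees
p = 51 / 133
p = 0.3835

0.3835


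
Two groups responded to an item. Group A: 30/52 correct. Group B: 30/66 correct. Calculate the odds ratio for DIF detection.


Odds_A = 30/22 = 1.3636
Odds_B = 30/36 = 0.8333
OR = Odds_A / Odds_B = 1.3636 / 0.8333
Exactly, OR = (30 * 36) / (22 * 30) = 1080 / 660
OR = 1.6364

1.6364


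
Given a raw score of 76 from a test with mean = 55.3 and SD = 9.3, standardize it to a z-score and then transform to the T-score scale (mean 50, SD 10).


z = (X - mean) / SD = (76 - 55.3) / 9.3
z = 20.7 / 9.3
z = 2.2258
T-score = T = 50 + 10z
Carry z at full precision (z = 20.7 / 9.3) into the conversion:
T-score = 50 + 10 * (20.7 / 9.3) = 50 + 207 / 9.3
T-score = 50 + 22.2581
T-score = 72.2581

72.2581


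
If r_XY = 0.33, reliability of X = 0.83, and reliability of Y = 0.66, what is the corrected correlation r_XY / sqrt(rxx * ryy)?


r_corrected = rxy / sqrt(rxx * ryy)
= 0.33 / sqrt(0.83 * 0.66)
= 0.33 / sqrt(0.5478)
= 0.33 / 0.740135
r_corrected = 0.4459

0.4459


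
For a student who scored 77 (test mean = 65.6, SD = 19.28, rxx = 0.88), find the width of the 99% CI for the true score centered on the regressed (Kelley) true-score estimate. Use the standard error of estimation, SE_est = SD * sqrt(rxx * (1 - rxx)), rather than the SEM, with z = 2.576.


True score estimate = 0.88*77 + 0.12*65.6 = 75.632
SE_est = SD * sqrt(rxx * (1 - rxx)) = 19.28 * sqrt(0.88 * 0.12) = 19.28 * sqrt(0.1056) = 6.265258
CI = T_est +/- z * SE_est, so width = 2 * z * SE_est = 2 * 2.576 * 6.265258
Width = 32.2786

32.2786


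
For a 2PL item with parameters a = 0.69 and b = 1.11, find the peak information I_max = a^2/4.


For 2PL, max info at theta = b = 1.11
I_max = a^2 / 4 = 0.69^2 / 4
= 0.4761 / 4
I_max = 0.119

0.119


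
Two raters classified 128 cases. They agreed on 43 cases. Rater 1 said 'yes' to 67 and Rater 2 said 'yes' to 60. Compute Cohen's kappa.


P_o = 43/128 = 0.335938
P_e = (67*60 + 61*68) / 16384 = 0.498535
kappa = (P_o - P_e) / (1 - P_e)
kappa = (0.335938 - 0.498535) / (1 - 0.498535)
kappa = -0.3242

-0.3242


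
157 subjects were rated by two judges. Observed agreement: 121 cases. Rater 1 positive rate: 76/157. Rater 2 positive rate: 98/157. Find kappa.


P_o = 121/157 = 0.770701
P_e = (76*98 + 81*59) / 24649 = 0.496044
kappa = (P_o - P_e) / (1 - P_e)
kappa = (0.770701 - 0.496044) / (1 - 0.496044)
kappa = 0.545

0.545


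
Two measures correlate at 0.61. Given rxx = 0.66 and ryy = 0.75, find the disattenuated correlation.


r_corrected = rxy / sqrt(rxx * ryy)
= 0.61 / sqrt(0.66 * 0.75)
= 0.61 / sqrt(0.495)
= 0.61 / 0.703562
r_corrected = 0.867

0.867


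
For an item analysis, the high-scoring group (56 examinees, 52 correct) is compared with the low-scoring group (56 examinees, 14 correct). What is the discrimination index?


p_upper = 52/56 = 0.9286
p_lower = 14/56 = 0.25
D = 0.9286 - 0.25 = 0.6786

0.6786


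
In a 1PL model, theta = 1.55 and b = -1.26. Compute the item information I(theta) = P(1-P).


P = 1/(1+exp(-(1.55--1.26))) = 0.9432
I = P*(1-P) = 0.9432 * 0.0568
I = 0.0536

0.0536


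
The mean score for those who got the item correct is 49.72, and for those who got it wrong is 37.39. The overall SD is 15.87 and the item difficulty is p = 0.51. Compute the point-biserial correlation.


q = 1 - p = 0.49
rpb = ((M1 - M0) / SD) * sqrt(p * q)
rpb = ((49.72 - 37.39) / 15.87) * sqrt(0.51 * 0.49)
rpb = 0.3884

0.3884


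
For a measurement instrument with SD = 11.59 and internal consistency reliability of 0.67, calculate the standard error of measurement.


SEM = SD * sqrt(1 - rxx)
SEM = 11.59 * sqrt(1 - 0.67)
SEM = 11.59 * sqrt(0.33) = 11.59 * 0.574456
SEM = 6.6579

6.6579


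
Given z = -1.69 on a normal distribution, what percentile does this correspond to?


CDF(z) = 0.5 * (1 + erf(z/sqrt(2)))
erf(-1.195) = -0.909
CDF = 0.0455
Percentile rank = 0.0455 * 100 = 4.55

4.55


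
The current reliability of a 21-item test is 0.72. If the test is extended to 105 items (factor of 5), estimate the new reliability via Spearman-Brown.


r_new = (n * rxx) / (1 + (n-1) * rxx)
r_new = (5 * 0.72) / (1 + 4 * 0.72)
r_new = 3.6 / 3.88
r_new = 0.9278

0.9278


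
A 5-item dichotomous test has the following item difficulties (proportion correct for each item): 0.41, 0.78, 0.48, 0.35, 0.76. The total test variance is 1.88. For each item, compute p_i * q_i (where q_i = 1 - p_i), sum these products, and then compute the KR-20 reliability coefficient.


For each item, compute p_i * q_i:
  Item 1: 0.41 * 0.59 = 0.2419
  Item 2: 0.78 * 0.22 = 0.1716
  Item 3: 0.48 * 0.52 = 0.2496
  Item 4: 0.35 * 0.65 = 0.2275
  Item 5: 0.76 * 0.24 = 0.1824
Sum(p_i * q_i) = 0.2419 + 0.1716 + 0.2496 + 0.2275 + 0.1824 = 1.073
KR-20 = (k/(k-1)) * (1 - Sum(p_i*q_i) / Var_total)
= (5/4) * (1 - 1.073/1.88)
= 1.25 * 0.4293
KR-20 = 0.5366

0.5366


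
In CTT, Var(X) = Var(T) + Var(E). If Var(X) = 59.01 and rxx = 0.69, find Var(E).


var_true = rxx * var_obs = 0.69 * 59.01 = 40.7169
var_error = var_obs - var_true
var_error = 59.01 - 40.7169
var_error = 18.2931

18.2931


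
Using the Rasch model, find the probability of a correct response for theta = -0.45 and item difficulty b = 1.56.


theta - b = -0.45 - 1.56 = -2.01
exp(-(theta - b)) = exp(2.01) = 7.4633
P = 1 / (1 + 7.4633)
P = 0.1182

0.1182


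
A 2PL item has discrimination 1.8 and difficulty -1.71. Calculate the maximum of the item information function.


For 2PL, max info at theta = b = -1.71
I_max = a^2 / 4 = 1.8^2 / 4
= 3.24 / 4
I_max = 0.81

0.81


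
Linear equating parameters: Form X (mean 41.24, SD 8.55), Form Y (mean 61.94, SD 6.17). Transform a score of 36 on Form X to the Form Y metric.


slope = SD_Y / SD_X = 6.17 / 8.55 ~ 0.7216
intercept = mean_Y - slope * mean_X = 61.94 - (6.17 / 8.55) * 41.24 ~ 32.1797
Y = slope * X + intercept. To avoid rounding drift from the rounded slope/intercept, evaluate the equivalent form Y = mean_Y + SD_Y * (X - mean_X) / SD_X at full precision:
Y = 61.94 + 6.17 * (36 - 41.24) / 8.55
Y = 61.94 - 6.17 * 5.24 / 8.55
Y = 61.94 - 32.3308 / 8.55
Y = 61.94 - 3.7814
Y = 58.1586

58.1586


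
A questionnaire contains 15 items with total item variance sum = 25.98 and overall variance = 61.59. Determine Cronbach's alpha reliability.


alpha = (k/(k-1)) * (1 - sum(si^2)/s_total^2)
= (15/14) * (1 - 25.98/61.59)
alpha = 0.6195

0.6195


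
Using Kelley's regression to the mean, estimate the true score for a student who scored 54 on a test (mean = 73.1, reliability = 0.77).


T_est = rxx * X + (1 - rxx) * mean
T_est = 0.77 * 54 + 0.23 * 73.1
T_est = 41.58 + 16.813
T_est = 58.393

58.393


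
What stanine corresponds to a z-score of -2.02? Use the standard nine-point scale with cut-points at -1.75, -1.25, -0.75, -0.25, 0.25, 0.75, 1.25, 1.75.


Stanine boundaries: [-1.75, -1.25, -0.75, -0.25, 0.25, 0.75, 1.25, 1.75]
z = -2.02
Check each boundary:
  z < -1.75
  z < -1.25
  z < -0.75
  z < -0.25
  z < 0.25
  z < 0.75
  z < 1.25
  z < 1.75
Highest qualifying boundary gives stanine = 1

1


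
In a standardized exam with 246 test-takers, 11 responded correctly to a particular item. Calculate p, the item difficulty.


Item difficulty p = number correct / total examinees
p = 11 / 246
p = 0.0447

0.0447


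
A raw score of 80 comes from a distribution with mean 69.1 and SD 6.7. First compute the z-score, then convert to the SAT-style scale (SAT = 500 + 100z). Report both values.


z = (X - mean) / SD = (80 - 69.1) / 6.7
z = 10.9 / 6.7
z = 1.6269
SAT-scale = SAT = 500 + 100z
Carry z at full precision (z = 10.9 / 6.7) into the conversion:
SAT-scale = 500 + 100 * (10.9 / 6.7) = 500 + 1090 / 6.7
SAT-scale = 500 + 162.6866
SAT-scale = 662.6866

662.6866


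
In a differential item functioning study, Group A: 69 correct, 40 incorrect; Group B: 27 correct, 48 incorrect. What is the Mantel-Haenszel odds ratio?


Odds_A = 69/40 = 1.725
Odds_B = 27/48 = 0.5625
OR = Odds_A / Odds_B = 1.725 / 0.5625
Exactly, OR = (69 * 48) / (40 * 27) = 3312 / 1080
OR = 3.0667

3.0667


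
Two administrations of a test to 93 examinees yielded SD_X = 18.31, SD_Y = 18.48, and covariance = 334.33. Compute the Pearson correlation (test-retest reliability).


r = cov(X,Y) / (SD_X * SD_Y)
r = 334.33 / (18.31 * 18.48)
r = 334.33 / 338.3688
r = 0.9881

0.9881


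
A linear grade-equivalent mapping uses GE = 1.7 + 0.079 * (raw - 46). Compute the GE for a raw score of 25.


raw - median = 25 - 46 = -21
slope * diff = 0.079 * -21 = -1.659
GE = 1.7 + -1.659
GE = 0.041

0.041


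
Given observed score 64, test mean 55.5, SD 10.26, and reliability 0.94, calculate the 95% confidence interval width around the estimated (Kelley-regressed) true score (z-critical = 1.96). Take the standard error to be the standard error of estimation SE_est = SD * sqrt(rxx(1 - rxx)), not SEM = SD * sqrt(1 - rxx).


True score estimate = 0.94*64 + 0.06*55.5 = 63.49
SE_est = SD * sqrt(rxx * (1 - rxx)) = 10.26 * sqrt(0.94 * 0.06) = 10.26 * sqrt(0.0564) = 2.436615
CI = T_est +/- z * SE_est, so width = 2 * z * SE_est = 2 * 1.96 * 2.436615
Width = 9.5515

9.5515


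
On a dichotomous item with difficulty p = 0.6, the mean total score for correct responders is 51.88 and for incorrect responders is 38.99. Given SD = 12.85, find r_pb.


q = 1 - p = 0.4
rpb = ((M1 - M0) / SD) * sqrt(p * q)
rpb = ((51.88 - 38.99) / 12.85) * sqrt(0.6 * 0.4)
rpb = 0.4914

0.4914


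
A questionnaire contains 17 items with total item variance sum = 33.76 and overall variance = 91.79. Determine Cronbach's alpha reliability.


alpha = (k/(k-1)) * (1 - sum(si^2)/s_total^2)
= (17/16) * (1 - 33.76/91.79)
alpha = 0.6717

0.6717


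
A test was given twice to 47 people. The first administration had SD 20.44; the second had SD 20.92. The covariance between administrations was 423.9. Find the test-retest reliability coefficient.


r = cov(X,Y) / (SD_X * SD_Y)
r = 423.9 / (20.44 * 20.92)
r = 423.9 / 427.6048
r = 0.9913

0.9913


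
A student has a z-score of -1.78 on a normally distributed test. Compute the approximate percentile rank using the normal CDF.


CDF(z) = 0.5 * (1 + erf(z/sqrt(2)))
erf(-1.2587) = -0.9249
CDF = 0.0375
Percentile rank = 0.0375 * 100 = 3.75

3.75


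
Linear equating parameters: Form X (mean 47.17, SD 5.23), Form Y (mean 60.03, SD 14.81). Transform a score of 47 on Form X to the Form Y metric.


slope = SD_Y / SD_X = 14.81 / 5.23 ~ 2.8317
intercept = mean_Y - slope * mean_X = 60.03 - (14.81 / 5.23) * 47.17 ~ -73.5432
Y = slope * X + intercept. To avoid rounding drift from the rounded slope/intercept, evaluate the equivalent form Y = mean_Y + SD_Y * (X - mean_X) / SD_X at full precision:
Y = 60.03 + 14.81 * (47 - 47.17) / 5.23
Y = 60.03 - 14.81 * 0.17 / 5.23
Y = 60.03 - 2.5177 / 5.23
Y = 60.03 - 0.4814
Y = 59.5486

59.5486


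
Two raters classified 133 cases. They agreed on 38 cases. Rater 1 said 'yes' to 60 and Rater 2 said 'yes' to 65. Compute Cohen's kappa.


P_o = 38/133 = 0.285714
P_e = (60*65 + 73*68) / 17689 = 0.501102
kappa = (P_o - P_e) / (1 - P_e)
kappa = (0.285714 - 0.501102) / (1 - 0.501102)
kappa = -0.4317

-0.4317


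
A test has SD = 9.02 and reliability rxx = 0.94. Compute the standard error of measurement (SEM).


SEM = SD * sqrt(1 - rxx)
SEM = 9.02 * sqrt(1 - 0.94)
SEM = 9.02 * sqrt(0.06) = 9.02 * 0.244949
SEM = 2.2094

2.2094


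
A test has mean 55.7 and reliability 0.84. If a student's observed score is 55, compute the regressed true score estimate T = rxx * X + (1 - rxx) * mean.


T_est = rxx * X + (1 - rxx) * mean
T_est = 0.84 * 55 + 0.16 * 55.7
T_est = 46.2 + 8.912
T_est = 55.112

55.112


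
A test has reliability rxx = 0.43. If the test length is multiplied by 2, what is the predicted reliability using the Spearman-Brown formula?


r_new = (n * rxx) / (1 + (n-1) * rxx)
r_new = (2 * 0.43) / (1 + 1 * 0.43)
r_new = 0.86 / 1.43
r_new = 0.6014

0.6014


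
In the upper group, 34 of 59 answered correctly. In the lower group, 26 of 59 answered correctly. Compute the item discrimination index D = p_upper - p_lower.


p_upper = 34/59 = 0.5763
p_lower = 26/59 = 0.4407
D = 0.5763 - 0.4407 = 0.1356

0.1356


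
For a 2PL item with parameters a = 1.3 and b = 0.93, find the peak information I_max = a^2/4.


For 2PL, max info at theta = b = 0.93
I_max = a^2 / 4 = 1.3^2 / 4
= 1.69 / 4
I_max = 0.4225

0.4225


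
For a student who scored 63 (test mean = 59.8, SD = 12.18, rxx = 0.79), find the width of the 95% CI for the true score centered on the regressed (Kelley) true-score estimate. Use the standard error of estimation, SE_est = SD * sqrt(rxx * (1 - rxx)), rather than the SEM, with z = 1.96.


True score estimate = 0.79*63 + 0.21*59.8 = 62.328
SE_est = SD * sqrt(rxx * (1 - rxx)) = 12.18 * sqrt(0.79 * 0.21) = 12.18 * sqrt(0.1659) = 4.961014
CI = T_est +/- z * SE_est, so width = 2 * z * SE_est = 2 * 1.96 * 4.961014
Width = 19.4472

19.4472


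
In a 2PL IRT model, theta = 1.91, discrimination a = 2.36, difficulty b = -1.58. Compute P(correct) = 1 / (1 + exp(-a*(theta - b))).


a*(theta - b) = 2.36 * (1.91 - -1.58) = 8.2364
exp(-8.2364) = 0.0003
P = 1 / (1 + 0.0003)
P = 0.9997

0.9997


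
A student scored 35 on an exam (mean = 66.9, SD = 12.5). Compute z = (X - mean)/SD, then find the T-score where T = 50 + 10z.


z = (X - mean) / SD = (35 - 66.9) / 12.5
z = -31.9 / 12.5
z = -2.552
T-score = T = 50 + 10z
Carry z at full precision (z = -31.9 / 12.5) into the conversion:
T-score = 50 + 10 * (-31.9 / 12.5) = 50 + -319 / 12.5
T-score = 50 + -25.52
T-score = 24.48

24.48


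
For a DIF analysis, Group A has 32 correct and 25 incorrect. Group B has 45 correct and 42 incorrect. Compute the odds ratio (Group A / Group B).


Odds_A = 32/25 = 1.28
Odds_B = 45/42 = 1.0714
OR = Odds_A / Odds_B = 1.28 / 1.0714
Exactly, OR = (32 * 42) / (25 * 45) = 1344 / 1125
OR = 1.1947

1.1947


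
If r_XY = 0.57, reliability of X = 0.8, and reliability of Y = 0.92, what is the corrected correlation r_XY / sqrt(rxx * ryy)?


r_corrected = rxy / sqrt(rxx * ryy)
= 0.57 / sqrt(0.8 * 0.92)
= 0.57 / sqrt(0.736)
= 0.57 / 0.857904
r_corrected = 0.6644

0.6644


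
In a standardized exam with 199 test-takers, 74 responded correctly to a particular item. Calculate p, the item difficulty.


Item difficulty p = number correct / total examinees
p = 74 / 199
p = 0.3719

0.3719


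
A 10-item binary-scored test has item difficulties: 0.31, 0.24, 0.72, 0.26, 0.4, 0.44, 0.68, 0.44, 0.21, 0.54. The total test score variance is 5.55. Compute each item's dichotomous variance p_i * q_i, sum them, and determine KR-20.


For each item, compute p_i * q_i:
  Item 1: 0.31 * 0.69 = 0.2139
  Item 2: 0.24 * 0.76 = 0.1824
  Item 3: 0.72 * 0.28 = 0.2016
  Item 4: 0.26 * 0.74 = 0.1924
  Item 5: 0.4 * 0.6 = 0.24
  Item 6: 0.44 * 0.56 = 0.2464
  Item 7: 0.68 * 0.32 = 0.2176
  Item 8: 0.44 * 0.56 = 0.2464
  Item 9: 0.21 * 0.79 = 0.1659
  Item 10: 0.54 * 0.46 = 0.2484
Sum(p_i * q_i) = 0.2139 + 0.1824 + 0.2016 + 0.1924 + 0.24 + 0.2464 + 0.2176 + 0.2464 + 0.1659 + 0.2484 = 2.155
KR-20 = (k/(k-1)) * (1 - Sum(p_i*q_i) / Var_total)
= (10/9) * (1 - 2.155/5.55)
= 1.1111 * 0.6117
KR-20 = 0.6797

0.6797


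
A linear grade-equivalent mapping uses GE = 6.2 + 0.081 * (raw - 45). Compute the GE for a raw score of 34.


raw - median = 34 - 45 = -11
slope * diff = 0.081 * -11 = -0.891
GE = 6.2 + -0.891
GE = 5.309

5.309


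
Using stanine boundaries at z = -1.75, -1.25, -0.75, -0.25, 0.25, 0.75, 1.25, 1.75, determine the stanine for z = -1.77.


Stanine boundaries: [-1.75, -1.25, -0.75, -0.25, 0.25, 0.75, 1.25, 1.75]
z = -1.77
Check each boundary:
  z < -1.75
  z < -1.25
  z < -0.75
  z < -0.25
  z < 0.25
  z < 0.75
  z < 1.25
  z < 1.75
Highest qualifying boundary gives stanine = 1

1


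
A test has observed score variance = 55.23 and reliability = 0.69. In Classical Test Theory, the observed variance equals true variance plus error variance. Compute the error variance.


var_true = rxx * var_obs = 0.69 * 55.23 = 38.1087
var_error = var_obs - var_true
var_error = 55.23 - 38.1087
var_error = 17.1213

17.1213


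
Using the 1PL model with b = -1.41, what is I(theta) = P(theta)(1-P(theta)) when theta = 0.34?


P = 1/(1+exp(-(0.34--1.41))) = 0.852
I = P*(1-P) = 0.852 * 0.148
I = 0.1261

0.1261


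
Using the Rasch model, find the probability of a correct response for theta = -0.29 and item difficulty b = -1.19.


theta - b = -0.29 - -1.19 = 0.9
exp(-(theta - b)) = exp(-0.9) = 0.4066
P = 1 / (1 + 0.4066)
P = 0.7109

0.7109


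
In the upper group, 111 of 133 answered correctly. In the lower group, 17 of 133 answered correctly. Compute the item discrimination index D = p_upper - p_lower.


p_upper = 111/133 = 0.8346
p_lower = 17/133 = 0.1278
D = 0.8346 - 0.1278 = 0.7068

0.7068


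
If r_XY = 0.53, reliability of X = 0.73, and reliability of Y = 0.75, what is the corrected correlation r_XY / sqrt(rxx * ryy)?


r_corrected = rxy / sqrt(rxx * ryy)
= 0.53 / sqrt(0.73 * 0.75)
= 0.53 / sqrt(0.5475)
= 0.53 / 0.739932
r_corrected = 0.7163

0.7163


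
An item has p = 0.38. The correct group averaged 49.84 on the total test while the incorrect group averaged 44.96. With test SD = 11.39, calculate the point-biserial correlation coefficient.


q = 1 - p = 0.62
rpb = ((M1 - M0) / SD) * sqrt(p * q)
rpb = ((49.84 - 44.96) / 11.39) * sqrt(0.38 * 0.62)
rpb = 0.208

0.208


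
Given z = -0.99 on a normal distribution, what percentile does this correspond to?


CDF(z) = 0.5 * (1 + erf(z/sqrt(2)))
erf(-0.7) = -0.6778
CDF = 0.1611
Percentile rank = 0.1611 * 100 = 16.11

16.11


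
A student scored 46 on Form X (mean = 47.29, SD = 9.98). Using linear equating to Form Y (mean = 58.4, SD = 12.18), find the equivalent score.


slope = SD_Y / SD_X = 12.18 / 9.98 ~ 1.2204
intercept = mean_Y - slope * mean_X = 58.4 - (12.18 / 9.98) * 47.29 ~ 0.6854
Y = slope * X + intercept. To avoid rounding drift from the rounded slope/intercept, evaluate the equivalent form Y = mean_Y + SD_Y * (X - mean_X) / SD_X at full precision:
Y = 58.4 + 12.18 * (46 - 47.29) / 9.98
Y = 58.4 - 12.18 * 1.29 / 9.98
Y = 58.4 - 15.7122 / 9.98
Y = 58.4 - 1.5744
Y = 56.8256

56.8256


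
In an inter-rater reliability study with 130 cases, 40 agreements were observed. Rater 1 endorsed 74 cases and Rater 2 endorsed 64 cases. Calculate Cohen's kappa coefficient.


P_o = 40/130 = 0.307692
P_e = (74*64 + 56*66) / 16900 = 0.498935
kappa = (P_o - P_e) / (1 - P_e)
kappa = (0.307692 - 0.498935) / (1 - 0.498935)
kappa = -0.3817

-0.3817


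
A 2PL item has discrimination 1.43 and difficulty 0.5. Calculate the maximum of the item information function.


For 2PL, max info at theta = b = 0.5
I_max = a^2 / 4 = 1.43^2 / 4
= 2.0449 / 4
I_max = 0.5112

0.5112


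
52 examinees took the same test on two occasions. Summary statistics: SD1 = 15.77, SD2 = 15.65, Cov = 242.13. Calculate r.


r = cov(X,Y) / (SD_X * SD_Y)
r = 242.13 / (15.77 * 15.65)
r = 242.13 / 246.8005
r = 0.9811

0.9811


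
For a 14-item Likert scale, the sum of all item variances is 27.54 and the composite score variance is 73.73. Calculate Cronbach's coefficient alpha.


alpha = (k/(k-1)) * (1 - sum(si^2)/s_total^2)
= (14/13) * (1 - 27.54/73.73)
alpha = 0.6747

0.6747


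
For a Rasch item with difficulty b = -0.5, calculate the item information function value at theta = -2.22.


P = 1/(1+exp(-(-2.22--0.5))) = 0.1519
I = P*(1-P) = 0.1519 * 0.8481
I = 0.1288

0.1288


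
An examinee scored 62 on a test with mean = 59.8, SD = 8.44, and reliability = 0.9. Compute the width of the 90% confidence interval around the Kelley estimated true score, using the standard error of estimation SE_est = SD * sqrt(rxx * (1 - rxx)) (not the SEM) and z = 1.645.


True score estimate = 0.9*62 + 0.1*59.8 = 61.78
SE_est = SD * sqrt(rxx * (1 - rxx)) = 8.44 * sqrt(0.9 * 0.1) = 8.44 * sqrt(0.09) = 2.532
CI = T_est +/- z * SE_est, so width = 2 * z * SE_est = 2 * 1.645 * 2.532
Width = 8.3303

8.3303


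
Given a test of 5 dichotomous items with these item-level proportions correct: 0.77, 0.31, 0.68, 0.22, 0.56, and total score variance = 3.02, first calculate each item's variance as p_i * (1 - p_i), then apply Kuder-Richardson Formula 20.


For each item, compute p_i * q_i:
  Item 1: 0.77 * 0.23 = 0.1771
  Item 2: 0.31 * 0.69 = 0.2139
  Item 3: 0.68 * 0.32 = 0.2176
  Item 4: 0.22 * 0.78 = 0.1716
  Item 5: 0.56 * 0.44 = 0.2464
Sum(p_i * q_i) = 0.1771 + 0.2139 + 0.2176 + 0.1716 + 0.2464 = 1.0266
KR-20 = (k/(k-1)) * (1 - Sum(p_i*q_i) / Var_total)
= (5/4) * (1 - 1.0266/3.02)
= 1.25 * 0.6601
KR-20 = 0.8251

0.8251


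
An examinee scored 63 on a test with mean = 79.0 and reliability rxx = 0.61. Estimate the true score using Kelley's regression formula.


T_est = rxx * X + (1 - rxx) * mean
T_est = 0.61 * 63 + 0.39 * 79.0
T_est = 38.43 + 30.81
T_est = 69.24

69.24


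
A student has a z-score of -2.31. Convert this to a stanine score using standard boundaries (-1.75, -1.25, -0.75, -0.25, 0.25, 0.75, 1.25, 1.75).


Stanine boundaries: [-1.75, -1.25, -0.75, -0.25, 0.25, 0.75, 1.25, 1.75]
z = -2.31
Check each boundary:
  z < -1.75
  z < -1.25
  z < -0.75
  z < -0.25
  z < 0.25
  z < 0.75
  z < 1.25
  z < 1.75
Highest qualifying boundary gives stanine = 1

1


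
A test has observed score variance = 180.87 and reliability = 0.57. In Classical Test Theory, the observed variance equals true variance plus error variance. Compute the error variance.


var_true = rxx * var_obs = 0.57 * 180.87 = 103.0959
var_error = var_obs - var_true
var_error = 180.87 - 103.0959
var_error = 77.7741

77.7741


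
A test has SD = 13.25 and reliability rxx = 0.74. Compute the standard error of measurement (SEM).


SEM = SD * sqrt(1 - rxx)
SEM = 13.25 * sqrt(1 - 0.74)
SEM = 13.25 * sqrt(0.26) = 13.25 * 0.509902
SEM = 6.7562

6.7562


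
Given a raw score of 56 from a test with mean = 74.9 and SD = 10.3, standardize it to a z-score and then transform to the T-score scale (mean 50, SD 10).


z = (X - mean) / SD = (56 - 74.9) / 10.3
z = -18.9 / 10.3
z = -1.835
T-score = T = 50 + 10z
Carry z at full precision (z = -18.9 / 10.3) into the conversion:
T-score = 50 + 10 * (-18.9 / 10.3) = 50 + -189 / 10.3
T-score = 50 + -18.3495
T-score = 31.6505

31.6505


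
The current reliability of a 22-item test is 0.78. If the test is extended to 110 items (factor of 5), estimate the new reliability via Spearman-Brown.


r_new = (n * rxx) / (1 + (n-1) * rxx)
r_new = (5 * 0.78) / (1 + 4 * 0.78)
r_new = 3.9 / 4.12
r_new = 0.9466

0.9466


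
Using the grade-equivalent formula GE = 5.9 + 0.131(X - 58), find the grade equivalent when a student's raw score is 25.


raw - median = 25 - 58 = -33
slope * diff = 0.131 * -33 = -4.323
GE = 5.9 + -4.323
GE = 1.577

1.577


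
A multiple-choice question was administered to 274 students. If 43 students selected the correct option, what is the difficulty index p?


Item difficulty p = number correct / total examinees
p = 43 / 274
p = 0.1569

0.1569


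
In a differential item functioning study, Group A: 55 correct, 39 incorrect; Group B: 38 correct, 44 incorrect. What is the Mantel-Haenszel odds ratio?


Odds_A = 55/39 = 1.4103
Odds_B = 38/44 = 0.8636
OR = Odds_A / Odds_B = 1.4103 / 0.8636
Exactly, OR = (55 * 44) / (39 * 38) = 2420 / 1482
OR = 1.6329

1.6329


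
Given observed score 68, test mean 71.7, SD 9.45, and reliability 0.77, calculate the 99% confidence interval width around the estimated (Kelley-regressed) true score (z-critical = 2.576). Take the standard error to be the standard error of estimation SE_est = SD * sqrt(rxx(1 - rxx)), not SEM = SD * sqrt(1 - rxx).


True score estimate = 0.77*68 + 0.23*71.7 = 68.851
SE_est = SD * sqrt(rxx * (1 - rxx)) = 9.45 * sqrt(0.77 * 0.23) = 9.45 * sqrt(0.1771) = 3.976867
CI = T_est +/- z * SE_est, so width = 2 * z * SE_est = 2 * 2.576 * 3.976867
Width = 20.4888

20.4888


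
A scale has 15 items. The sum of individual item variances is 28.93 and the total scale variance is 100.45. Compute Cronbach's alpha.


alpha = (k/(k-1)) * (1 - sum(si^2)/s_total^2)
= (15/14) * (1 - 28.93/100.45)
alpha = 0.7629

0.7629


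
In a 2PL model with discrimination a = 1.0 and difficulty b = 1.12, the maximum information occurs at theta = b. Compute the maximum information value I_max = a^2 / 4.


For 2PL, max info at theta = b = 1.12
I_max = a^2 / 4 = 1.0^2 / 4
= 1.0 / 4
I_max = 0.25

0.25


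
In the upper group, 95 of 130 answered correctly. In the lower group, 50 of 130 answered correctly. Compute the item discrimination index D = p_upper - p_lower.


p_upper = 95/130 = 0.7308
p_lower = 50/130 = 0.3846
D = 0.7308 - 0.3846 = 0.3462

0.3462


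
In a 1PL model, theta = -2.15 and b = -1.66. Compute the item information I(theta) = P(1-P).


P = 1/(1+exp(-(-2.15--1.66))) = 0.3799
I = P*(1-P) = 0.3799 * 0.6201
I = 0.2356

0.2356


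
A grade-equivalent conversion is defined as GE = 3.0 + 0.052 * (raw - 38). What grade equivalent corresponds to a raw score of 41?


raw - median = 41 - 38 = 3
slope * diff = 0.052 * 3 = 0.156
GE = 3.0 + 0.156
GE = 3.156

3.156


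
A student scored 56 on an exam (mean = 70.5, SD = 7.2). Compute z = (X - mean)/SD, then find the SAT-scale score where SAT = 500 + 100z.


z = (X - mean) / SD = (56 - 70.5) / 7.2
z = -14.5 / 7.2
z = -2.0139
SAT-scale = SAT = 500 + 100z
Carry z at full precision (z = -14.5 / 7.2) into the conversion:
SAT-scale = 500 + 100 * (-14.5 / 7.2) = 500 + -1450 / 7.2
SAT-scale = 500 + -201.3889
SAT-scale = 298.6111

298.6111


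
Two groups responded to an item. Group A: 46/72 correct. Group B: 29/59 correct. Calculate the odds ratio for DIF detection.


Odds_A = 46/26 = 1.7692
Odds_B = 29/30 = 0.9667
OR = Odds_A / Odds_B = 1.7692 / 0.9667
Exactly, OR = (46 * 30) / (26 * 29) = 1380 / 754
OR = 1.8302

1.8302


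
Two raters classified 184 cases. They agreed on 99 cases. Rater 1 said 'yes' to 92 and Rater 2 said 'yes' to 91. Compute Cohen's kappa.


P_o = 99/184 = 0.538043
P_e = (92*91 + 92*93) / 33856 = 0.5
kappa = (P_o - P_e) / (1 - P_e)
kappa = (0.538043 - 0.5) / (1 - 0.5)
kappa = 0.0761

0.0761


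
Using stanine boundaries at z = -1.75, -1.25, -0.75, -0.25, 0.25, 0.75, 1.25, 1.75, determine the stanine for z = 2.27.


Stanine boundaries: [-1.75, -1.25, -0.75, -0.25, 0.25, 0.75, 1.25, 1.75]
z = 2.27
Check each boundary:
  z >= -1.75 -> could be stanine 2
  z >= -1.25 -> could be stanine 3
  z >= -0.75 -> could be stanine 4
  z >= -0.25 -> could be stanine 5
  z >= 0.25 -> could be stanine 6
  z >= 0.75 -> could be stanine 7
  z >= 1.25 -> could be stanine 8
  z >= 1.75 -> could be stanine 9
Highest qualifying boundary gives stanine = 9

9


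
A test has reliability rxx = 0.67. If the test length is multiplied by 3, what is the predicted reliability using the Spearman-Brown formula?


r_new = (n * rxx) / (1 + (n-1) * rxx)
r_new = (3 * 0.67) / (1 + 2 * 0.67)
r_new = 2.01 / 2.34
r_new = 0.859

0.859


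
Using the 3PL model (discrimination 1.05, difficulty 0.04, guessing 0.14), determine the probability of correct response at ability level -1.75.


logit = 1.05*(-1.75 - 0.04) = -1.8795
P* = 1/(1 + exp(--1.8795)) = 0.1324
P = 0.14 + (1 - 0.14) * 0.1324
P = 0.2539

0.2539


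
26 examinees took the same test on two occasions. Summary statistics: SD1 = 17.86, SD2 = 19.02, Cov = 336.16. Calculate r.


r = cov(X,Y) / (SD_X * SD_Y)
r = 336.16 / (17.86 * 19.02)
r = 336.16 / 339.6972
r = 0.9896

0.9896


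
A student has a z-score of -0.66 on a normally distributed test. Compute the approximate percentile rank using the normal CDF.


CDF(z) = 0.5 * (1 + erf(z/sqrt(2)))
erf(-0.4667) = -0.4907
CDF = 0.2546
Percentile rank = 0.2546 * 100 = 25.46

25.46


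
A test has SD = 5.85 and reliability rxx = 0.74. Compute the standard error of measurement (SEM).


SEM = SD * sqrt(1 - rxx)
SEM = 5.85 * sqrt(1 - 0.74)
SEM = 5.85 * sqrt(0.26) = 5.85 * 0.509902
SEM = 2.9829

2.9829


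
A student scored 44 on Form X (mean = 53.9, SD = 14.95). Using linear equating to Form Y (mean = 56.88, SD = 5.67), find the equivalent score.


slope = SD_Y / SD_X = 5.67 / 14.95 ~ 0.3793
intercept = mean_Y - slope * mean_X = 56.88 - (5.67 / 14.95) * 53.9 ~ 36.4377
Y = slope * X + intercept. To avoid rounding drift from the rounded slope/intercept, evaluate the equivalent form Y = mean_Y + SD_Y * (X - mean_X) / SD_X at full precision:
Y = 56.88 + 5.67 * (44 - 53.9) / 14.95
Y = 56.88 - 5.67 * 9.9 / 14.95
Y = 56.88 - 56.133 / 14.95
Y = 56.88 - 3.7547
Y = 53.1253

53.1253


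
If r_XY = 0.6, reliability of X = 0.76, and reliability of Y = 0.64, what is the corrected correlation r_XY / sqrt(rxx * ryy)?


r_corrected = rxy / sqrt(rxx * ryy)
= 0.6 / sqrt(0.76 * 0.64)
= 0.6 / sqrt(0.4864)
= 0.6 / 0.697424
r_corrected = 0.8603

0.8603


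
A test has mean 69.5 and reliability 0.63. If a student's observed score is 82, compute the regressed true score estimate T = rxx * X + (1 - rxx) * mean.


T_est = rxx * X + (1 - rxx) * mean
T_est = 0.63 * 82 + 0.37 * 69.5
T_est = 51.66 + 25.715
T_est = 77.375

77.375


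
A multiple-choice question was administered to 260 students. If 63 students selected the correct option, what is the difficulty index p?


Item difficulty p = number correct / total examinees
p = 63 / 260
p = 0.2423

0.2423


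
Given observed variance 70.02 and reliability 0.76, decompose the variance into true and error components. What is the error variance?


var_true = rxx * var_obs = 0.76 * 70.02 = 53.2152
var_error = var_obs - var_true
var_error = 70.02 - 53.2152
var_error = 16.8048

16.8048


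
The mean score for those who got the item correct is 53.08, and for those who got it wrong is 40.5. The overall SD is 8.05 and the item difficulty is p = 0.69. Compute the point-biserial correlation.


q = 1 - p = 0.31
rpb = ((M1 - M0) / SD) * sqrt(p * q)
rpb = ((53.08 - 40.5) / 8.05) * sqrt(0.69 * 0.31)
rpb = 0.7228

0.7228


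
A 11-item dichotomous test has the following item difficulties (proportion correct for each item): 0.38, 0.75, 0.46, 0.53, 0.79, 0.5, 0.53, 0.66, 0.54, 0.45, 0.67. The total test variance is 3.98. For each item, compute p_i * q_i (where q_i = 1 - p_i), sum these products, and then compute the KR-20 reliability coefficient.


For each item, compute p_i * q_i:
  Item 1: 0.38 * 0.62 = 0.2356
  Item 2: 0.75 * 0.25 = 0.1875
  Item 3: 0.46 * 0.54 = 0.2484
  Item 4: 0.53 * 0.47 = 0.2491
  Item 5: 0.79 * 0.21 = 0.1659
  Item 6: 0.5 * 0.5 = 0.25
  Item 7: 0.53 * 0.47 = 0.2491
  Item 8: 0.66 * 0.34 = 0.2244
  Item 9: 0.54 * 0.46 = 0.2484
  Item 10: 0.45 * 0.55 = 0.2475
  Item 11: 0.67 * 0.33 = 0.2211
Sum(p_i * q_i) = 0.2356 + 0.1875 + 0.2484 + 0.2491 + 0.1659 + 0.25 + 0.2491 + 0.2244 + 0.2484 + 0.2475 + 0.2211 = 2.527
KR-20 = (k/(k-1)) * (1 - Sum(p_i*q_i) / Var_total)
= (11/10) * (1 - 2.527/3.98)
= 1.1 * 0.3651
KR-20 = 0.4016

0.4016


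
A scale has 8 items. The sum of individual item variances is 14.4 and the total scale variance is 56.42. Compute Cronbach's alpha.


alpha = (k/(k-1)) * (1 - sum(si^2)/s_total^2)
= (8/7) * (1 - 14.4/56.42)
alpha = 0.8512

0.8512


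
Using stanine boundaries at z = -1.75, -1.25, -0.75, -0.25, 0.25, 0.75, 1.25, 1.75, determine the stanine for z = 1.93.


Stanine boundaries: [-1.75, -1.25, -0.75, -0.25, 0.25, 0.75, 1.25, 1.75]
z = 1.93
Check each boundary:
  z >= -1.75 -> could be stanine 2
  z >= -1.25 -> could be stanine 3
  z >= -0.75 -> could be stanine 4
  z >= -0.25 -> could be stanine 5
  z >= 0.25 -> could be stanine 6
  z >= 0.75 -> could be stanine 7
  z >= 1.25 -> could be stanine 8
  z >= 1.75 -> could be stanine 9
Highest qualifying boundary gives stanine = 9

9


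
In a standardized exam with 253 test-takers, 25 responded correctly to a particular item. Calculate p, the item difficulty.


Item difficulty p = number correct / total examinees
p = 25 / 253
p = 0.0988

0.0988


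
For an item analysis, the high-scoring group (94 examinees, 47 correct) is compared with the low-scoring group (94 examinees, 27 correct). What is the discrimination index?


p_upper = 47/94 = 0.5
p_lower = 27/94 = 0.2872
D = 0.5 - 0.2872 = 0.2128

0.2128


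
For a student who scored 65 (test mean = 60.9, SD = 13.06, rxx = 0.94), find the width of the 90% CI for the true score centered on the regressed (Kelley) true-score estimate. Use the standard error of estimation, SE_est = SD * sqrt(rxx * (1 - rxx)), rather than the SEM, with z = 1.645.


True score estimate = 0.94*65 + 0.06*60.9 = 64.754
SE_est = SD * sqrt(rxx * (1 - rxx)) = 13.06 * sqrt(0.94 * 0.06) = 13.06 * sqrt(0.0564) = 3.101578
CI = T_est +/- z * SE_est, so width = 2 * z * SE_est = 2 * 1.645 * 3.101578
Width = 10.2042

10.2042


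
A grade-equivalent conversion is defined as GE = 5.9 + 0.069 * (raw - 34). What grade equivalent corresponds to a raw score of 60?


raw - median = 60 - 34 = 26
slope * diff = 0.069 * 26 = 1.794
GE = 5.9 + 1.794
GE = 7.694

7.694


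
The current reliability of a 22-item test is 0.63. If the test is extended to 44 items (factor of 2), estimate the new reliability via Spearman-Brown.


r_new = (n * rxx) / (1 + (n-1) * rxx)
r_new = (2 * 0.63) / (1 + 1 * 0.63)
r_new = 1.26 / 1.63
r_new = 0.773

0.773


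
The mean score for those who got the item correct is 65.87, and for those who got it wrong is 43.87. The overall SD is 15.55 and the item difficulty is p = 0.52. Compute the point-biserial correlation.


q = 1 - p = 0.48
rpb = ((M1 - M0) / SD) * sqrt(p * q)
rpb = ((65.87 - 43.87) / 15.55) * sqrt(0.52 * 0.48)
rpb = 0.7068

0.7068


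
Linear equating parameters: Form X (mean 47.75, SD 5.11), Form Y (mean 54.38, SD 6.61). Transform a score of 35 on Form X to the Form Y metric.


slope = SD_Y / SD_X = 6.61 / 5.11 ~ 1.2935
intercept = mean_Y - slope * mean_X = 54.38 - (6.61 / 5.11) * 47.75 ~ -7.3866
Y = slope * X + intercept. To avoid rounding drift from the rounded slope/intercept, evaluate the equivalent form Y = mean_Y + SD_Y * (X - mean_X) / SD_X at full precision:
Y = 54.38 + 6.61 * (35 - 47.75) / 5.11
Y = 54.38 - 6.61 * 12.75 / 5.11
Y = 54.38 - 84.2775 / 5.11
Y = 54.38 - 16.4927
Y = 37.8873

37.8873


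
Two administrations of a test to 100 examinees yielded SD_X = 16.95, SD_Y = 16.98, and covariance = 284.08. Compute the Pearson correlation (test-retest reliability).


r = cov(X,Y) / (SD_X * SD_Y)
r = 284.08 / (16.95 * 16.98)
r = 284.08 / 287.811
r = 0.987

0.987


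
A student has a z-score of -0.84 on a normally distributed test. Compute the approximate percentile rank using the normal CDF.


CDF(z) = 0.5 * (1 + erf(z/sqrt(2)))
erf(-0.594) = -0.5991
CDF = 0.2005
Percentile rank = 0.2005 * 100 = 20.05

20.05


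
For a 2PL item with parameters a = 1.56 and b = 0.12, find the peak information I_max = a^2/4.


For 2PL, max info at theta = b = 0.12
I_max = a^2 / 4 = 1.56^2 / 4
= 2.4336 / 4
I_max = 0.6084

0.6084


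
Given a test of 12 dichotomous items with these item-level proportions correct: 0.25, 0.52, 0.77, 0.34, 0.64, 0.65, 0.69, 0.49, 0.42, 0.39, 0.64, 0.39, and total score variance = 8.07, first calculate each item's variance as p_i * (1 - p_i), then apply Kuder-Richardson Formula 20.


For each item, compute p_i * q_i:
  Item 1: 0.25 * 0.75 = 0.1875
  Item 2: 0.52 * 0.48 = 0.2496
  Item 3: 0.77 * 0.23 = 0.1771
  Item 4: 0.34 * 0.66 = 0.2244
  Item 5: 0.64 * 0.36 = 0.2304
  Item 6: 0.65 * 0.35 = 0.2275
  Item 7: 0.69 * 0.31 = 0.2139
  Item 8: 0.49 * 0.51 = 0.2499
  Item 9: 0.42 * 0.58 = 0.2436
  Item 10: 0.39 * 0.61 = 0.2379
  Item 11: 0.64 * 0.36 = 0.2304
  Item 12: 0.39 * 0.61 = 0.2379
Sum(p_i * q_i) = 0.1875 + 0.2496 + 0.1771 + 0.2244 + 0.2304 + 0.2275 + 0.2139 + 0.2499 + 0.2436 + 0.2379 + 0.2304 + 0.2379 = 2.7101
KR-20 = (k/(k-1)) * (1 - Sum(p_i*q_i) / Var_total)
= (12/11) * (1 - 2.7101/8.07)
= 1.0909 * 0.6642
KR-20 = 0.7246

0.7246


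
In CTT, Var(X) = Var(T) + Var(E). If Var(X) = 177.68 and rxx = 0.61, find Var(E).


var_true = rxx * var_obs = 0.61 * 177.68 = 108.3848
var_error = var_obs - var_true
var_error = 177.68 - 108.3848
var_error = 69.2952

69.2952


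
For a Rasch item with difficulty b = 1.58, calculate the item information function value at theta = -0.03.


P = 1/(1+exp(-(-0.03-1.58))) = 0.1666
I = P*(1-P) = 0.1666 * 0.8334
I = 0.1388

0.1388


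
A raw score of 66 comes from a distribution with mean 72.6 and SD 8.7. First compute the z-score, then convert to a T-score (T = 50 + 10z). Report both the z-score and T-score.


z = (X - mean) / SD = (66 - 72.6) / 8.7
z = -6.6 / 8.7
z = -0.7586
T-score = T = 50 + 10z
Carry z at full precision (z = -6.6 / 8.7) into the conversion:
T-score = 50 + 10 * (-6.6 / 8.7) = 50 + -66 / 8.7
T-score = 50 + -7.5862
T-score = 42.4138

42.4138


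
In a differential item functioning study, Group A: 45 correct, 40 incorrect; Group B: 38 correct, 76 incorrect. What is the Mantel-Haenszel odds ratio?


Odds_A = 45/40 = 1.125
Odds_B = 38/76 = 0.5
OR = Odds_A / Odds_B = 1.125 / 0.5
Exactly, OR = (45 * 76) / (40 * 38) = 3420 / 1520
OR = 2.25

2.25


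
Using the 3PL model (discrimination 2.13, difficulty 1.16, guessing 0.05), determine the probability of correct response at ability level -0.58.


logit = 2.13*(-0.58 - 1.16) = -3.7062
P* = 1/(1 + exp(--3.7062)) = 0.024
P = 0.05 + (1 - 0.05) * 0.024
P = 0.0728

0.0728


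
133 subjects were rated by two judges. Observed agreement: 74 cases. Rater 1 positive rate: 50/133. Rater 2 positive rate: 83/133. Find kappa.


P_o = 74/133 = 0.556391
P_e = (50*83 + 83*50) / 17689 = 0.469218
kappa = (P_o - P_e) / (1 - P_e)
kappa = (0.556391 - 0.469218) / (1 - 0.469218)
kappa = 0.1642

0.1642


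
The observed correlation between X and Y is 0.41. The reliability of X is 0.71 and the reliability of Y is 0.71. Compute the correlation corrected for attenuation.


r_corrected = rxy / sqrt(rxx * ryy)
= 0.41 / sqrt(0.71 * 0.71)
= 0.41 / sqrt(0.5041)
= 0.41 / 0.71
r_corrected = 0.5775

0.5775
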